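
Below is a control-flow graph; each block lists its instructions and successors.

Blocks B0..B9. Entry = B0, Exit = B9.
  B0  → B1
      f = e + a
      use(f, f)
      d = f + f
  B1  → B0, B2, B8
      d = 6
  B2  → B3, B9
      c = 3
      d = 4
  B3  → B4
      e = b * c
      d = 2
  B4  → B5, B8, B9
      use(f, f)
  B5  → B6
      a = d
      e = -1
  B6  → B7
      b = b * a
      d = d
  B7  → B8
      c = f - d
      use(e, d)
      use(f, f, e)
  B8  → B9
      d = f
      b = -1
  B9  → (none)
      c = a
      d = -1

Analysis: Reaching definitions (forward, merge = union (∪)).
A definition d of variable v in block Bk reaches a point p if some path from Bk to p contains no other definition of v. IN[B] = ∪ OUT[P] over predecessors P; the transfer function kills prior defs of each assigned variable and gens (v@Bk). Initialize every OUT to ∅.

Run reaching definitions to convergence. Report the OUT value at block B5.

Per-block solution:
  B0:   IN={d@B1, f@B0}   OUT={d@B0, f@B0}
  B1:   IN={d@B0, f@B0}   OUT={d@B1, f@B0}
  B2:   IN={d@B1, f@B0}   OUT={c@B2, d@B2, f@B0}
  B3:   IN={c@B2, d@B2, f@B0}   OUT={c@B2, d@B3, e@B3, f@B0}
  B4:   IN={c@B2, d@B3, e@B3, f@B0}   OUT={c@B2, d@B3, e@B3, f@B0}
  B5:   IN={c@B2, d@B3, e@B3, f@B0}   OUT={a@B5, c@B2, d@B3, e@B5, f@B0}
  B6:   IN={a@B5, c@B2, d@B3, e@B5, f@B0}   OUT={a@B5, b@B6, c@B2, d@B6, e@B5, f@B0}
  B7:   IN={a@B5, b@B6, c@B2, d@B6, e@B5, f@B0}   OUT={a@B5, b@B6, c@B7, d@B6, e@B5, f@B0}
  B8:   IN={a@B5, b@B6, c@B2, c@B7, d@B1, d@B3, d@B6, e@B3, e@B5, f@B0}   OUT={a@B5, b@B8, c@B2, c@B7, d@B8, e@B3, e@B5, f@B0}
  B9:   IN={a@B5, b@B8, c@B2, c@B7, d@B2, d@B3, d@B8, e@B3, e@B5, f@B0}   OUT={a@B5, b@B8, c@B9, d@B9, e@B3, e@B5, f@B0}

Merge at B5: IN[B5] = OUT[B4] = {c@B2, d@B3, e@B3, f@B0}
Applying B5's transfer function to that IN value gives OUT[B5] (row B5 above).

Answer: {a@B5, c@B2, d@B3, e@B5, f@B0}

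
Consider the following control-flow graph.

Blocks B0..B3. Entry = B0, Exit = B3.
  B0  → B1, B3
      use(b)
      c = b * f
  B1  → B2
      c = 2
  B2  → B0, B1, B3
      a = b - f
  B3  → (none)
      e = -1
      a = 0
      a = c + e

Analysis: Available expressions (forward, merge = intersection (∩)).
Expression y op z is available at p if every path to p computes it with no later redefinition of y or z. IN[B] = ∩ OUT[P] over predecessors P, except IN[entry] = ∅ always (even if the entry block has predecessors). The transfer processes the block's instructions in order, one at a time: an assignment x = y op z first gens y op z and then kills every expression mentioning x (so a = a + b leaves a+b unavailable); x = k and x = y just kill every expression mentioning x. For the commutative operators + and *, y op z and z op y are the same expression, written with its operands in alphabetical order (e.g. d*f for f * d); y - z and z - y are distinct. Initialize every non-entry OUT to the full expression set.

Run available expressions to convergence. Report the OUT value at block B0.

Answer: {b*f}

Derivation:
Converged values:
  B0: | IN={} | OUT={b*f}
  B1: | IN={b*f} | OUT={b*f}
  B2: | IN={b*f} | OUT={b*f, b-f}
  B3: | IN={b*f} | OUT={b*f, c+e}

Merge at B0 (entry node, so the boundary value {} is joined with the incoming edge(s)): IN[B0] = {} ∩ OUT[B2] = {}
Applying B0's transfer function to that IN value gives OUT[B0] (row B0 above).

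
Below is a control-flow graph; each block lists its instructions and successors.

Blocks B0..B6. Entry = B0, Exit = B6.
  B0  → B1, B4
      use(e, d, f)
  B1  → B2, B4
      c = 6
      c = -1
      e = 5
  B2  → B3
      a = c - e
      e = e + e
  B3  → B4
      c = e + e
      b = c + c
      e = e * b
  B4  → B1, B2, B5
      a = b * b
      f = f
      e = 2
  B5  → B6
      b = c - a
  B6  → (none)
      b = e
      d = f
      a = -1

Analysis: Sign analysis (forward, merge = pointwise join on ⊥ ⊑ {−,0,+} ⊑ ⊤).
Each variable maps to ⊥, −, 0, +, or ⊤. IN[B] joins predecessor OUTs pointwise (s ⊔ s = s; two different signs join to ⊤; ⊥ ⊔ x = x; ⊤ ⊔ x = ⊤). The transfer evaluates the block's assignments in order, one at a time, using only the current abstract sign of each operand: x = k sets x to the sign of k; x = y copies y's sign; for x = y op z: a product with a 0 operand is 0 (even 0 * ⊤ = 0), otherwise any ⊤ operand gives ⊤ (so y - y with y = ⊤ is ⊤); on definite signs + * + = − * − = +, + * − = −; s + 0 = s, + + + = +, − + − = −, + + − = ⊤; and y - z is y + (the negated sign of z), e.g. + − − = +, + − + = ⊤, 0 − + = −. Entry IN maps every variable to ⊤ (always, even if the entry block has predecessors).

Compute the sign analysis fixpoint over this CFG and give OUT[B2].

Answer: {a: ⊤, b: ⊤, c: ⊤, d: ⊤, e: +, f: ⊤}

Trace:
Per-block solution:
  B0: | IN=(all ⊤) | OUT=(all ⊤)
  B1: | IN=(all ⊤) | OUT={c:-, e:+; rest ⊤}
  B2: | IN={e:+; rest ⊤} | OUT={e:+; rest ⊤}
  B3: | IN={e:+; rest ⊤} | OUT={b:+, c:+, e:+; rest ⊤}
  B4: | IN=(all ⊤) | OUT={e:+; rest ⊤}
  B5: | IN={e:+; rest ⊤} | OUT={e:+; rest ⊤}
  B6: | IN={e:+; rest ⊤} | OUT={a:-, b:+, e:+; rest ⊤}

Merge at B2: IN[B2] = OUT[B1] ⊔ OUT[B4] = {a: ⊤, b: ⊤, c: ⊤, d: ⊤, e: +, f: ⊤}
Applying B2's transfer function to that IN value gives OUT[B2] (row B2 above).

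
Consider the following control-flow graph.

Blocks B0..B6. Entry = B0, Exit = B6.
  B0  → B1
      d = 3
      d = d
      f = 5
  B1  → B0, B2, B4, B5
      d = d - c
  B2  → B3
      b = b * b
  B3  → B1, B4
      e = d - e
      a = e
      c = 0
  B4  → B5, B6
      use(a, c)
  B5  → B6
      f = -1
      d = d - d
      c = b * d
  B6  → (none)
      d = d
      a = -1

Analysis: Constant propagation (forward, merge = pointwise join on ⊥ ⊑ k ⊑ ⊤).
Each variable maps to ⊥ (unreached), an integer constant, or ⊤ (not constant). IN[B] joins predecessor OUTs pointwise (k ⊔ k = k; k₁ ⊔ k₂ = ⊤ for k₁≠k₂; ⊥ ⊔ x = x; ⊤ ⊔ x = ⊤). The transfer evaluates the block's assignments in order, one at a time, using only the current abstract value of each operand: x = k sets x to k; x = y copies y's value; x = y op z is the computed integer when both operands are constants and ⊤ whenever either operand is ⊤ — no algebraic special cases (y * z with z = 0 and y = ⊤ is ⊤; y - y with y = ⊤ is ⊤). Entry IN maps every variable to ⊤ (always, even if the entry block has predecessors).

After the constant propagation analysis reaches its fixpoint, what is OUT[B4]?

Answer: {a: ⊤, b: ⊤, c: ⊤, d: ⊤, e: ⊤, f: 5}

Derivation:
Per-block solution:
  B0:   IN=(all ⊤)   OUT={d:3, f:5; rest ⊤}
  B1:   IN={f:5; rest ⊤}   OUT={f:5; rest ⊤}
  B2:   IN={f:5; rest ⊤}   OUT={f:5; rest ⊤}
  B3:   IN={f:5; rest ⊤}   OUT={c:0, f:5; rest ⊤}
  B4:   IN={f:5; rest ⊤}   OUT={f:5; rest ⊤}
  B5:   IN={f:5; rest ⊤}   OUT={f:-1; rest ⊤}
  B6:   IN=(all ⊤)   OUT={a:-1; rest ⊤}

Merge at B4: IN[B4] = OUT[B1] ⊔ OUT[B3] = {a: ⊤, b: ⊤, c: ⊤, d: ⊤, e: ⊤, f: 5}
Applying B4's transfer function to that IN value gives OUT[B4] (row B4 above).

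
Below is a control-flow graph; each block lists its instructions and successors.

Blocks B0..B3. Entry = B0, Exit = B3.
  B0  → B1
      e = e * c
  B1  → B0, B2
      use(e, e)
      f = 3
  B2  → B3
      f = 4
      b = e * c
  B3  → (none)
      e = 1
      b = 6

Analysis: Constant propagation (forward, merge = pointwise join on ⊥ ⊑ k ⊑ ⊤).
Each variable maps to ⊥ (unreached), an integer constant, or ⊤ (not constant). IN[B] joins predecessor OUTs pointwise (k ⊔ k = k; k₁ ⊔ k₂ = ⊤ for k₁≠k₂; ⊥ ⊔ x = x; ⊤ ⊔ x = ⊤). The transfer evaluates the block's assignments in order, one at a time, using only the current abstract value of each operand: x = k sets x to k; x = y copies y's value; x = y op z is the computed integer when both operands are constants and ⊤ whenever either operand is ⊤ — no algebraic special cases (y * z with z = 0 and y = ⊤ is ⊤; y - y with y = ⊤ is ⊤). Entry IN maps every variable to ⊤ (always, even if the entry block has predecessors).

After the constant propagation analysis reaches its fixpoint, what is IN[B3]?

Fixpoint table:
  B0: | IN=(all ⊤) | OUT=(all ⊤)
  B1: | IN=(all ⊤) | OUT={f:3; rest ⊤}
  B2: | IN={f:3; rest ⊤} | OUT={f:4; rest ⊤}
  B3: | IN={f:4; rest ⊤} | OUT={b:6, e:1, f:4; rest ⊤}

Merge at B3: IN[B3] = OUT[B2] = {a: ⊤, b: ⊤, c: ⊤, d: ⊤, e: ⊤, f: 4}

Answer: {a: ⊤, b: ⊤, c: ⊤, d: ⊤, e: ⊤, f: 4}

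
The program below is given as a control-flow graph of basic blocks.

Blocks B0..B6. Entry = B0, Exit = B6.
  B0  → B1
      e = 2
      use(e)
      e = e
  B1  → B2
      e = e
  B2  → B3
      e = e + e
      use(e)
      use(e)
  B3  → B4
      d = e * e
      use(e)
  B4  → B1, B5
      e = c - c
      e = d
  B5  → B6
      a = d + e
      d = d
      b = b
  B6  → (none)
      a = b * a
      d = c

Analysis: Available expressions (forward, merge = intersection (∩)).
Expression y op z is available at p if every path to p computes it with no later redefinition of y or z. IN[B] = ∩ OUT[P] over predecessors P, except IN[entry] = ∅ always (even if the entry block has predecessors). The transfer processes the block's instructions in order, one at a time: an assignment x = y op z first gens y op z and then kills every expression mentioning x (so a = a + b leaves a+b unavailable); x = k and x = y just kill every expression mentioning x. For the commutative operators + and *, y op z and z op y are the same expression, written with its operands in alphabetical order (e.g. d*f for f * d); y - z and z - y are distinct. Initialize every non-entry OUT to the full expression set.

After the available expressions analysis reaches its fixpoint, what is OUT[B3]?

Answer: {e*e}

Derivation:
Fixpoint table:
  B0: | IN={} | OUT={}
  B1: | IN={} | OUT={}
  B2: | IN={} | OUT={}
  B3: | IN={} | OUT={e*e}
  B4: | IN={e*e} | OUT={c-c}
  B5: | IN={c-c} | OUT={c-c}
  B6: | IN={c-c} | OUT={c-c}

Merge at B3: IN[B3] = OUT[B2] = {}
Applying B3's transfer function to that IN value gives OUT[B3] (row B3 above).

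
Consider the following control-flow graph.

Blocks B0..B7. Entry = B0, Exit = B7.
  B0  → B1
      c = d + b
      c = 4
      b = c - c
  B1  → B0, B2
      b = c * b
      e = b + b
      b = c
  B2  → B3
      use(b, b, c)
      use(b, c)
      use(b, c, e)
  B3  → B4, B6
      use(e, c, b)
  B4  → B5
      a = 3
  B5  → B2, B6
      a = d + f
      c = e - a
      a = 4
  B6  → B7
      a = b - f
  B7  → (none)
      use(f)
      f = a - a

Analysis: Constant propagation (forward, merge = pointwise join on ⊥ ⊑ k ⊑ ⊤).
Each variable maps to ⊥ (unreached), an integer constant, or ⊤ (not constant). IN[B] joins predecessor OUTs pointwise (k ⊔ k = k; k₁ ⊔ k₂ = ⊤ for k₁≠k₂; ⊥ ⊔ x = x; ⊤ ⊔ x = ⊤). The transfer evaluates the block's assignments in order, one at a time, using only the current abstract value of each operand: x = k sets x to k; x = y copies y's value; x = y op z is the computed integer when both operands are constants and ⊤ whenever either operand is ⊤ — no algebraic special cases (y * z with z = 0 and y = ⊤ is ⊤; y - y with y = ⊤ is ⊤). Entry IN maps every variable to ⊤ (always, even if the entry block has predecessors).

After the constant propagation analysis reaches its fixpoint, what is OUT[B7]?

Answer: {a: ⊤, b: 4, c: ⊤, d: ⊤, e: 0, f: ⊤}

Working:
Converged values:
  B0:   IN=(all ⊤)   OUT={b:0, c:4; rest ⊤}
  B1:   IN={b:0, c:4; rest ⊤}   OUT={b:4, c:4, e:0; rest ⊤}
  B2:   IN={b:4, e:0; rest ⊤}   OUT={b:4, e:0; rest ⊤}
  B3:   IN={b:4, e:0; rest ⊤}   OUT={b:4, e:0; rest ⊤}
  B4:   IN={b:4, e:0; rest ⊤}   OUT={a:3, b:4, e:0; rest ⊤}
  B5:   IN={a:3, b:4, e:0; rest ⊤}   OUT={a:4, b:4, e:0; rest ⊤}
  B6:   IN={b:4, e:0; rest ⊤}   OUT={b:4, e:0; rest ⊤}
  B7:   IN={b:4, e:0; rest ⊤}   OUT={b:4, e:0; rest ⊤}

Merge at B7: IN[B7] = OUT[B6] = {a: ⊤, b: 4, c: ⊤, d: ⊤, e: 0, f: ⊤}
Applying B7's transfer function to that IN value gives OUT[B7] (row B7 above).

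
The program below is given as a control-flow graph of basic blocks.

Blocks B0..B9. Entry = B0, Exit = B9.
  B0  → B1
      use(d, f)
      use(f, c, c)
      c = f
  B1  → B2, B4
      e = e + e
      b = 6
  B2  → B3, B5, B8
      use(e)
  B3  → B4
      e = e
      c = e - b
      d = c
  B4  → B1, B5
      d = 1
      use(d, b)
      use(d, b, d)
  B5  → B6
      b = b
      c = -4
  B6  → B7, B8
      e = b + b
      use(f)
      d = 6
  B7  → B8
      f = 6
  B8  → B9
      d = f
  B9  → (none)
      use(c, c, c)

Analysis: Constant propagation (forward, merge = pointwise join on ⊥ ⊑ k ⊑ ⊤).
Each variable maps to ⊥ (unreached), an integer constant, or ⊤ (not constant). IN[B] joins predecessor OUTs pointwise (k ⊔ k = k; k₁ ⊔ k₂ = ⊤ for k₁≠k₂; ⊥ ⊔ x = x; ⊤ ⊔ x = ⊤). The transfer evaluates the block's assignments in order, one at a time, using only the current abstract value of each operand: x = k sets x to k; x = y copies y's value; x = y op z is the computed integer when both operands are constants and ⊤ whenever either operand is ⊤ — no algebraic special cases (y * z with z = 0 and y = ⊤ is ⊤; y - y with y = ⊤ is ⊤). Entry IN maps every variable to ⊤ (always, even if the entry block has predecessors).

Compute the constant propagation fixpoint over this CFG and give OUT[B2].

Per-block solution:
  B0:  IN=(all ⊤)  OUT=(all ⊤)
  B1:  IN=(all ⊤)  OUT={b:6; rest ⊤}
  B2:  IN={b:6; rest ⊤}  OUT={b:6; rest ⊤}
  B3:  IN={b:6; rest ⊤}  OUT={b:6; rest ⊤}
  B4:  IN={b:6; rest ⊤}  OUT={b:6, d:1; rest ⊤}
  B5:  IN={b:6; rest ⊤}  OUT={b:6, c:-4; rest ⊤}
  B6:  IN={b:6, c:-4; rest ⊤}  OUT={b:6, c:-4, d:6, e:12; rest ⊤}
  B7:  IN={b:6, c:-4, d:6, e:12; rest ⊤}  OUT={b:6, c:-4, d:6, e:12, f:6; rest ⊤}
  B8:  IN={b:6; rest ⊤}  OUT={b:6; rest ⊤}
  B9:  IN={b:6; rest ⊤}  OUT={b:6; rest ⊤}

Merge at B2: IN[B2] = OUT[B1] = {a: ⊤, b: 6, c: ⊤, d: ⊤, e: ⊤, f: ⊤}
Applying B2's transfer function to that IN value gives OUT[B2] (row B2 above).

Answer: {a: ⊤, b: 6, c: ⊤, d: ⊤, e: ⊤, f: ⊤}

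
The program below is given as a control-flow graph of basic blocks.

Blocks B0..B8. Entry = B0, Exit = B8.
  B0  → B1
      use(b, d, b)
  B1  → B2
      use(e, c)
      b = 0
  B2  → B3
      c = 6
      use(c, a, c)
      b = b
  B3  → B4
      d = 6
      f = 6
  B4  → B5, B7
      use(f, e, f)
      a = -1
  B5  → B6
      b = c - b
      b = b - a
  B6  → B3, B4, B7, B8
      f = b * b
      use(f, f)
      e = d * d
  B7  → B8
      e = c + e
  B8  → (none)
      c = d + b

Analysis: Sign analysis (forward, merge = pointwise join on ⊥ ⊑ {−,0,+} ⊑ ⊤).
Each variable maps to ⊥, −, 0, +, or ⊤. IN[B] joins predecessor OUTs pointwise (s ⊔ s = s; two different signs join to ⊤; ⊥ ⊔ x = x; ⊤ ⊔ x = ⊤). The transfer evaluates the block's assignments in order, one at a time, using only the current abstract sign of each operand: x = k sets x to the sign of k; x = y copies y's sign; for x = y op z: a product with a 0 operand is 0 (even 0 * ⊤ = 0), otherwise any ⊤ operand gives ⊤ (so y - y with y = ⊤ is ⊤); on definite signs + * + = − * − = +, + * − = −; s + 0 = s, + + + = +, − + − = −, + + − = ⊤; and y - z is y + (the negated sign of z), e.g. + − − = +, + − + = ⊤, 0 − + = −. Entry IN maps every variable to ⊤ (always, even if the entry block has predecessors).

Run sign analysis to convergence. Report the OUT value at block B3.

Fixpoint table:
  B0:  IN=(all ⊤)  OUT=(all ⊤)
  B1:  IN=(all ⊤)  OUT={b:0; rest ⊤}
  B2:  IN={b:0; rest ⊤}  OUT={b:0, c:+; rest ⊤}
  B3:  IN={c:+; rest ⊤}  OUT={c:+, d:+, f:+; rest ⊤}
  B4:  IN={c:+, d:+; rest ⊤}  OUT={a:-, c:+, d:+; rest ⊤}
  B5:  IN={a:-, c:+, d:+; rest ⊤}  OUT={a:-, c:+, d:+; rest ⊤}
  B6:  IN={a:-, c:+, d:+; rest ⊤}  OUT={a:-, c:+, d:+, e:+; rest ⊤}
  B7:  IN={a:-, c:+, d:+; rest ⊤}  OUT={a:-, c:+, d:+; rest ⊤}
  B8:  IN={a:-, c:+, d:+; rest ⊤}  OUT={a:-, d:+; rest ⊤}

Merge at B3: IN[B3] = OUT[B2] ⊔ OUT[B6] = {a: ⊤, b: ⊤, c: +, d: ⊤, e: ⊤, f: ⊤}
Applying B3's transfer function to that IN value gives OUT[B3] (row B3 above).

Answer: {a: ⊤, b: ⊤, c: +, d: +, e: ⊤, f: +}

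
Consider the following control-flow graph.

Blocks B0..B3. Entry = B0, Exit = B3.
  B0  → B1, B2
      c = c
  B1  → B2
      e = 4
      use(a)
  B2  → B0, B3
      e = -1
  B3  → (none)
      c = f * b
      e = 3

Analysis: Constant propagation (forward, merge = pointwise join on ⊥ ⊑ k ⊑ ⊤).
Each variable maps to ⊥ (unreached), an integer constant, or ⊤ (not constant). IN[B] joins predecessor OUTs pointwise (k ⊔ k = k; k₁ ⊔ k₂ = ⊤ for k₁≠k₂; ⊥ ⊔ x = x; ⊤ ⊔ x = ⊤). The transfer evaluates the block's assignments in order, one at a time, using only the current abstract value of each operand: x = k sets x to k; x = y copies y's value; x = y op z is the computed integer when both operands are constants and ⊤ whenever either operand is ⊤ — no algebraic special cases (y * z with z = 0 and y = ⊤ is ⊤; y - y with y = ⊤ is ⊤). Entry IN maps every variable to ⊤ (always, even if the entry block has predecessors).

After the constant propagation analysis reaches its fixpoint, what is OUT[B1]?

Answer: {a: ⊤, b: ⊤, c: ⊤, d: ⊤, e: 4, f: ⊤}

Trace:
Converged values:
  B0:   IN=(all ⊤)   OUT=(all ⊤)
  B1:   IN=(all ⊤)   OUT={e:4; rest ⊤}
  B2:   IN=(all ⊤)   OUT={e:-1; rest ⊤}
  B3:   IN={e:-1; rest ⊤}   OUT={e:3; rest ⊤}

Merge at B1: IN[B1] = OUT[B0] = {a: ⊤, b: ⊤, c: ⊤, d: ⊤, e: ⊤, f: ⊤}
Applying B1's transfer function to that IN value gives OUT[B1] (row B1 above).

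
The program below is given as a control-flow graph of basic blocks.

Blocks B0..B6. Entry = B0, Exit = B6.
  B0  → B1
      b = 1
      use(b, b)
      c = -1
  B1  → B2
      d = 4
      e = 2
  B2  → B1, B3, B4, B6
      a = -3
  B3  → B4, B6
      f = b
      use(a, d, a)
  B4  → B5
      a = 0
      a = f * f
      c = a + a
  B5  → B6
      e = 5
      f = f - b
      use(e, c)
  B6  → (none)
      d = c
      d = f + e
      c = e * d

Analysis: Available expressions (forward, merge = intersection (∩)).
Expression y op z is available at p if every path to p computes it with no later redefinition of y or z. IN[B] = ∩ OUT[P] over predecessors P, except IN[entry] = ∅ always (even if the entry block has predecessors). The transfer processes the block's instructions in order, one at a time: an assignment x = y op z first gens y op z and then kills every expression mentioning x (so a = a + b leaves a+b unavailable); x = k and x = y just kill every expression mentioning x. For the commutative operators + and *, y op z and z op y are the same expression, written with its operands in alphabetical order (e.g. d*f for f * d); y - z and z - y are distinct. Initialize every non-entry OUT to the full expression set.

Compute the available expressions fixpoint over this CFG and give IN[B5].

Answer: {a+a, f*f}

Derivation:
Per-block solution:
  B0:   IN={}   OUT={}
  B1:   IN={}   OUT={}
  B2:   IN={}   OUT={}
  B3:   IN={}   OUT={}
  B4:   IN={}   OUT={a+a, f*f}
  B5:   IN={a+a, f*f}   OUT={a+a}
  B6:   IN={}   OUT={d*e, e+f}

Merge at B5: IN[B5] = OUT[B4] = {a+a, f*f}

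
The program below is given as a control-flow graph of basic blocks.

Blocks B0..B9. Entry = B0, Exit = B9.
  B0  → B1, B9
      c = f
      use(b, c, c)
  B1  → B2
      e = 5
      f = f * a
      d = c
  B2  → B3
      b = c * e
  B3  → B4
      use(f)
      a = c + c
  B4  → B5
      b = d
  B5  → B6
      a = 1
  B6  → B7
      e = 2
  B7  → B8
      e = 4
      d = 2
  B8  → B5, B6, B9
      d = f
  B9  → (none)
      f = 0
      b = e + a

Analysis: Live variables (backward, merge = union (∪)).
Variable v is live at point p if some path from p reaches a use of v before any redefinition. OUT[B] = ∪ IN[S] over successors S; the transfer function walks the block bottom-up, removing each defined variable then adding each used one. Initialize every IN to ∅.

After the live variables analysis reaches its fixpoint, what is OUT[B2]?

Fixpoint table:
  B0: | IN={a, b, e, f} | OUT={a, c, e, f}
  B1: | IN={a, c, f} | OUT={c, d, e, f}
  B2: | IN={c, d, e, f} | OUT={c, d, f}
  B3: | IN={c, d, f} | OUT={d, f}
  B4: | IN={d, f} | OUT={f}
  B5: | IN={f} | OUT={a, f}
  B6: | IN={a, f} | OUT={a, f}
  B7: | IN={a, f} | OUT={a, e, f}
  B8: | IN={a, e, f} | OUT={a, e, f}
  B9: | IN={a, e} | OUT={}

Merge at B2: OUT[B2] = IN[B3] = {c, d, f}

Answer: {c, d, f}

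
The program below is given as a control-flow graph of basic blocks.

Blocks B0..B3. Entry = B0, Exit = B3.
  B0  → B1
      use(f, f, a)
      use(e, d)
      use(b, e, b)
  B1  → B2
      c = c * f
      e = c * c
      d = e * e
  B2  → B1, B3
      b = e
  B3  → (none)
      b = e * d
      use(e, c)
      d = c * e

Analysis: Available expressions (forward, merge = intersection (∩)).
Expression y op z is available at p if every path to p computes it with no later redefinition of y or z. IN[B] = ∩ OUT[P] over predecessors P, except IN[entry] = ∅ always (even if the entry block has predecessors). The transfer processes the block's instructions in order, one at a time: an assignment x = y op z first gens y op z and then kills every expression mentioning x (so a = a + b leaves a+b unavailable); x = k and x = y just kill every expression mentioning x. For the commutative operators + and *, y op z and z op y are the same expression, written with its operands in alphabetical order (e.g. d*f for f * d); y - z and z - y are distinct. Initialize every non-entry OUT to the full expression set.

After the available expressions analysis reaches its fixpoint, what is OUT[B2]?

Answer: {c*c, e*e}

Trace:
Converged values:
  B0: | IN={} | OUT={}
  B1: | IN={} | OUT={c*c, e*e}
  B2: | IN={c*c, e*e} | OUT={c*c, e*e}
  B3: | IN={c*c, e*e} | OUT={c*c, c*e, e*e}

Merge at B2: IN[B2] = OUT[B1] = {c*c, e*e}
Applying B2's transfer function to that IN value gives OUT[B2] (row B2 above).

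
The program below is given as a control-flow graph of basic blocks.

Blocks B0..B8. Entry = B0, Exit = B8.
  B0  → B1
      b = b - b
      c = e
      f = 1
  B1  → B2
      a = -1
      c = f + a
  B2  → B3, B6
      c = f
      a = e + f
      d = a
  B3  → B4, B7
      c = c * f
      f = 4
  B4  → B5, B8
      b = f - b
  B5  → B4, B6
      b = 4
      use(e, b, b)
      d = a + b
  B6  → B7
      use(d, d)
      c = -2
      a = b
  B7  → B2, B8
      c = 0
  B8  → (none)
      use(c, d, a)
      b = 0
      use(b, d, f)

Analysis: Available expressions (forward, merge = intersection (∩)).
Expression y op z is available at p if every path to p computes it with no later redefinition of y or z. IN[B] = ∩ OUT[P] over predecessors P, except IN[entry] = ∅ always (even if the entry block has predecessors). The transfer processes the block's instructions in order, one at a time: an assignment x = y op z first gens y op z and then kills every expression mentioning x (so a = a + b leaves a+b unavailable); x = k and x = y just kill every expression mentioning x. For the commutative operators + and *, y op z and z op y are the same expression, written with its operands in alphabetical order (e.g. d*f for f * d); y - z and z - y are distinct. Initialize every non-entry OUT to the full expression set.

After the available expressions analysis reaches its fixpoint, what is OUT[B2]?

Answer: {e+f}

Derivation:
Fixpoint table:
  B0:  IN={}  OUT={}
  B1:  IN={}  OUT={a+f}
  B2:  IN={}  OUT={e+f}
  B3:  IN={e+f}  OUT={}
  B4:  IN={}  OUT={}
  B5:  IN={}  OUT={a+b}
  B6:  IN={}  OUT={}
  B7:  IN={}  OUT={}
  B8:  IN={}  OUT={}

Merge at B2: IN[B2] = OUT[B1] ∩ OUT[B7] = {}
Applying B2's transfer function to that IN value gives OUT[B2] (row B2 above).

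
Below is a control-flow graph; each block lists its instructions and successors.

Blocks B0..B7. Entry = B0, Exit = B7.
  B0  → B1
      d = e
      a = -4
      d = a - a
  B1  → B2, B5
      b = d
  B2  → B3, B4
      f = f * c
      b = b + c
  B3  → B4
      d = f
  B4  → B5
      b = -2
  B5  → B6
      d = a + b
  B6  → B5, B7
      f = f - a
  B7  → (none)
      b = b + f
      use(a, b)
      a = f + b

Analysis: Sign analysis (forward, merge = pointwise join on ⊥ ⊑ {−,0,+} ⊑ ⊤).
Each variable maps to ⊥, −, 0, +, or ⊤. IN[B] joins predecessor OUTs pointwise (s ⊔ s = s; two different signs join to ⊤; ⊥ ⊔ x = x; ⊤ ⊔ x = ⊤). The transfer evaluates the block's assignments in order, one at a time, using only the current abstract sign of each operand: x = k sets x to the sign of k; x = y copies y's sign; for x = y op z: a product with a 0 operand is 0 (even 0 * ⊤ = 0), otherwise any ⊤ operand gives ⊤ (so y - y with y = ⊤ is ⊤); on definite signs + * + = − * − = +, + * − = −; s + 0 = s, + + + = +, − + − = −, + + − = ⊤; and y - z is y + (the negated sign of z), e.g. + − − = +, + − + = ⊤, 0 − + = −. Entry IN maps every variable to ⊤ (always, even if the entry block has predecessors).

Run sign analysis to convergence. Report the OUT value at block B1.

Per-block solution:
  B0:   IN=(all ⊤)   OUT={a:-; rest ⊤}
  B1:   IN={a:-; rest ⊤}   OUT={a:-; rest ⊤}
  B2:   IN={a:-; rest ⊤}   OUT={a:-; rest ⊤}
  B3:   IN={a:-; rest ⊤}   OUT={a:-; rest ⊤}
  B4:   IN={a:-; rest ⊤}   OUT={a:-, b:-; rest ⊤}
  B5:   IN={a:-; rest ⊤}   OUT={a:-; rest ⊤}
  B6:   IN={a:-; rest ⊤}   OUT={a:-; rest ⊤}
  B7:   IN={a:-; rest ⊤}   OUT=(all ⊤)

Merge at B1: IN[B1] = OUT[B0] = {a: -, b: ⊤, c: ⊤, d: ⊤, e: ⊤, f: ⊤}
Applying B1's transfer function to that IN value gives OUT[B1] (row B1 above).

Answer: {a: -, b: ⊤, c: ⊤, d: ⊤, e: ⊤, f: ⊤}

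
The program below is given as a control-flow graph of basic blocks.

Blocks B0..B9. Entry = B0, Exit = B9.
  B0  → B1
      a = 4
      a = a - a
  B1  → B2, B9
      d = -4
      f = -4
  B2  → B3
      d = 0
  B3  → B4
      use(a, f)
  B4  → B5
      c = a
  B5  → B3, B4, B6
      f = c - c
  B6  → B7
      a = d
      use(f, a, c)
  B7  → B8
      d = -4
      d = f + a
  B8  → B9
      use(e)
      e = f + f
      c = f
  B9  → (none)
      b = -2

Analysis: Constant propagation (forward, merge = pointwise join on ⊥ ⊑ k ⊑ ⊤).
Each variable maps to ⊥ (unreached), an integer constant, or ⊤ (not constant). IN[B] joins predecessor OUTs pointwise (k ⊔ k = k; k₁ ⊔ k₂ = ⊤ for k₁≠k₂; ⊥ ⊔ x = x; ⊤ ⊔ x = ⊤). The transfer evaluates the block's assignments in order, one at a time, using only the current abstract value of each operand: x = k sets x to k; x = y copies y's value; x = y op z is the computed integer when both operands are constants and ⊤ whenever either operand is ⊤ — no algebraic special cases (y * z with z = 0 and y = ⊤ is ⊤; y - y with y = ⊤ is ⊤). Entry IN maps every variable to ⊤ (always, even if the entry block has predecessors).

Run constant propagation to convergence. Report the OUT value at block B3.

Per-block solution:
  B0: | IN=(all ⊤) | OUT={a:0; rest ⊤}
  B1: | IN={a:0; rest ⊤} | OUT={a:0, d:-4, f:-4; rest ⊤}
  B2: | IN={a:0, d:-4, f:-4; rest ⊤} | OUT={a:0, d:0, f:-4; rest ⊤}
  B3: | IN={a:0, d:0; rest ⊤} | OUT={a:0, d:0; rest ⊤}
  B4: | IN={a:0, d:0; rest ⊤} | OUT={a:0, c:0, d:0; rest ⊤}
  B5: | IN={a:0, c:0, d:0; rest ⊤} | OUT={a:0, c:0, d:0, f:0; rest ⊤}
  B6: | IN={a:0, c:0, d:0, f:0; rest ⊤} | OUT={a:0, c:0, d:0, f:0; rest ⊤}
  B7: | IN={a:0, c:0, d:0, f:0; rest ⊤} | OUT={a:0, c:0, d:0, f:0; rest ⊤}
  B8: | IN={a:0, c:0, d:0, f:0; rest ⊤} | OUT={a:0, c:0, d:0, e:0, f:0; rest ⊤}
  B9: | IN={a:0; rest ⊤} | OUT={a:0, b:-2; rest ⊤}

Merge at B3: IN[B3] = OUT[B2] ⊔ OUT[B5] = {a: 0, b: ⊤, c: ⊤, d: 0, e: ⊤, f: ⊤}
Applying B3's transfer function to that IN value gives OUT[B3] (row B3 above).

Answer: {a: 0, b: ⊤, c: ⊤, d: 0, e: ⊤, f: ⊤}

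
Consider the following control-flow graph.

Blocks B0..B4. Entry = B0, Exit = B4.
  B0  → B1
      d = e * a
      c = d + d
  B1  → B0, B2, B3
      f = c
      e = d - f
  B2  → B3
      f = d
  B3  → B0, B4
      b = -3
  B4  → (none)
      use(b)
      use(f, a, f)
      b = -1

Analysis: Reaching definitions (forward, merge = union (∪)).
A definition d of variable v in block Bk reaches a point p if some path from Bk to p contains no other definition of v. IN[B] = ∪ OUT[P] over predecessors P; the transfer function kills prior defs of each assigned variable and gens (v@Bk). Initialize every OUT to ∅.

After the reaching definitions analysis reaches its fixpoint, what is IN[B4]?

Fixpoint table:
  B0: | IN={b@B3, c@B0, d@B0, e@B1, f@B1, f@B2} | OUT={b@B3, c@B0, d@B0, e@B1, f@B1, f@B2}
  B1: | IN={b@B3, c@B0, d@B0, e@B1, f@B1, f@B2} | OUT={b@B3, c@B0, d@B0, e@B1, f@B1}
  B2: | IN={b@B3, c@B0, d@B0, e@B1, f@B1} | OUT={b@B3, c@B0, d@B0, e@B1, f@B2}
  B3: | IN={b@B3, c@B0, d@B0, e@B1, f@B1, f@B2} | OUT={b@B3, c@B0, d@B0, e@B1, f@B1, f@B2}
  B4: | IN={b@B3, c@B0, d@B0, e@B1, f@B1, f@B2} | OUT={b@B4, c@B0, d@B0, e@B1, f@B1, f@B2}

Merge at B4: IN[B4] = OUT[B3] = {b@B3, c@B0, d@B0, e@B1, f@B1, f@B2}

Answer: {b@B3, c@B0, d@B0, e@B1, f@B1, f@B2}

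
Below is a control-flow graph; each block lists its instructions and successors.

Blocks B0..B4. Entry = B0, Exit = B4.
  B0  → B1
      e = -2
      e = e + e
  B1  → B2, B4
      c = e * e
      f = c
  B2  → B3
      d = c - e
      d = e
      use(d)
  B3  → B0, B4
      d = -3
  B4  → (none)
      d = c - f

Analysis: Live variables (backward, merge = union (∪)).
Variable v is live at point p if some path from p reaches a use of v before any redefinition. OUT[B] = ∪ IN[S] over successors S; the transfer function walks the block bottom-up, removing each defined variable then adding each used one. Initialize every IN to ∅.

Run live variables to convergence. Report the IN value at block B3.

Per-block solution:
  B0:   IN={}   OUT={e}
  B1:   IN={e}   OUT={c, e, f}
  B2:   IN={c, e, f}   OUT={c, f}
  B3:   IN={c, f}   OUT={c, f}
  B4:   IN={c, f}   OUT={}

Merge at B3: OUT[B3] = IN[B0] ⊔ IN[B4] = {c, f}
Applying B3's transfer function to that OUT value gives IN[B3] (row B3 above).

Answer: {c, f}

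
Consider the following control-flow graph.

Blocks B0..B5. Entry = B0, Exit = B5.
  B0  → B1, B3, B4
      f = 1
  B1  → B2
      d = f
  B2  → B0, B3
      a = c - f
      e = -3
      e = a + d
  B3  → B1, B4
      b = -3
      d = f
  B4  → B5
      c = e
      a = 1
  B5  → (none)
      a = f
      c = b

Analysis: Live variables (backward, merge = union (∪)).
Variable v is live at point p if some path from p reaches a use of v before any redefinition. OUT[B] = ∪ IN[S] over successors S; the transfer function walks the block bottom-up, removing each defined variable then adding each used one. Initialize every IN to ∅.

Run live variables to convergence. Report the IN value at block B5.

Answer: {b, f}

Trace:
Per-block solution:
  B0:  IN={b, c, e}  OUT={b, c, e, f}
  B1:  IN={b, c, f}  OUT={b, c, d, f}
  B2:  IN={b, c, d, f}  OUT={b, c, e, f}
  B3:  IN={c, e, f}  OUT={b, c, e, f}
  B4:  IN={b, e, f}  OUT={b, f}
  B5:  IN={b, f}  OUT={}

B5 is the boundary node: OUT[B5] = {}
Applying B5's transfer function to that OUT value gives IN[B5] (row B5 above).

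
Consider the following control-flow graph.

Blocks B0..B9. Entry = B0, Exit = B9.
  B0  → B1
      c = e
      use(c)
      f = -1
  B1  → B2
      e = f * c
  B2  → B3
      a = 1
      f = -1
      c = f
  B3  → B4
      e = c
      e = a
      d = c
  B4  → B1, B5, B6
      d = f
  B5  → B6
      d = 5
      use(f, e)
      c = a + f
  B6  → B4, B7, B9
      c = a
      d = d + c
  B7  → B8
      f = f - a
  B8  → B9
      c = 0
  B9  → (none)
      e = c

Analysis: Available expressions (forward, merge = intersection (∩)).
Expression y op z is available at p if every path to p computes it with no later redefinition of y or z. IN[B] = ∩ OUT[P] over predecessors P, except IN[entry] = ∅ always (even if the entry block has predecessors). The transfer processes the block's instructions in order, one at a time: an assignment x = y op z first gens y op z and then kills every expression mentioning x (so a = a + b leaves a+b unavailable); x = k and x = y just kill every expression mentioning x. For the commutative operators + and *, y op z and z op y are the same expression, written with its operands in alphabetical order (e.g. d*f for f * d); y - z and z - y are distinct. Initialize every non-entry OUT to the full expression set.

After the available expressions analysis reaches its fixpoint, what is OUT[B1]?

Answer: {c*f}

Working:
Per-block solution:
  B0:  IN={}  OUT={}
  B1:  IN={}  OUT={c*f}
  B2:  IN={c*f}  OUT={}
  B3:  IN={}  OUT={}
  B4:  IN={}  OUT={}
  B5:  IN={}  OUT={a+f}
  B6:  IN={}  OUT={}
  B7:  IN={}  OUT={}
  B8:  IN={}  OUT={}
  B9:  IN={}  OUT={}

Merge at B1: IN[B1] = OUT[B0] ∩ OUT[B4] = {}
Applying B1's transfer function to that IN value gives OUT[B1] (row B1 above).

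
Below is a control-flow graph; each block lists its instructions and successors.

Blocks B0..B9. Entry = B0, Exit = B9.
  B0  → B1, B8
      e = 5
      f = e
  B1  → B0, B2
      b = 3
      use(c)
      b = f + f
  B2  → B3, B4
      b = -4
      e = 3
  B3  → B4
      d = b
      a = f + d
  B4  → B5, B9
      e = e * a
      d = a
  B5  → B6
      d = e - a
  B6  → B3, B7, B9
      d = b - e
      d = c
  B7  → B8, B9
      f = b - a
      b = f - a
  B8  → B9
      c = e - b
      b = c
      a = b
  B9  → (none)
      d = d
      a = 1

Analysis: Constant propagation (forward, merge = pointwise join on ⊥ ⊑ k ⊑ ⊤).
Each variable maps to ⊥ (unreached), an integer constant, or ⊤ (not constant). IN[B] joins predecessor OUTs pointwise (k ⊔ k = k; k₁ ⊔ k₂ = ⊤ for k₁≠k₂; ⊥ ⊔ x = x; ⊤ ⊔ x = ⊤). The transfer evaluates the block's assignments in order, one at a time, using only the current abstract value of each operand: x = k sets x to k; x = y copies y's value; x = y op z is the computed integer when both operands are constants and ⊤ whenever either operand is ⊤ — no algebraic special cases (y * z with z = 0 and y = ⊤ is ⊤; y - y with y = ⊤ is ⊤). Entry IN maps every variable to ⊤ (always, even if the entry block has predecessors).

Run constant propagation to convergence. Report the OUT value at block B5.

Answer: {a: ⊤, b: -4, c: ⊤, d: ⊤, e: ⊤, f: 5}

Trace:
Fixpoint table:
  B0:  IN=(all ⊤)  OUT={e:5, f:5; rest ⊤}
  B1:  IN={e:5, f:5; rest ⊤}  OUT={b:10, e:5, f:5; rest ⊤}
  B2:  IN={b:10, e:5, f:5; rest ⊤}  OUT={b:-4, e:3, f:5; rest ⊤}
  B3:  IN={b:-4, f:5; rest ⊤}  OUT={a:1, b:-4, d:-4, f:5; rest ⊤}
  B4:  IN={b:-4, f:5; rest ⊤}  OUT={b:-4, f:5; rest ⊤}
  B5:  IN={b:-4, f:5; rest ⊤}  OUT={b:-4, f:5; rest ⊤}
  B6:  IN={b:-4, f:5; rest ⊤}  OUT={b:-4, f:5; rest ⊤}
  B7:  IN={b:-4, f:5; rest ⊤}  OUT=(all ⊤)
  B8:  IN=(all ⊤)  OUT=(all ⊤)
  B9:  IN=(all ⊤)  OUT={a:1; rest ⊤}

Merge at B5: IN[B5] = OUT[B4] = {a: ⊤, b: -4, c: ⊤, d: ⊤, e: ⊤, f: 5}
Applying B5's transfer function to that IN value gives OUT[B5] (row B5 above).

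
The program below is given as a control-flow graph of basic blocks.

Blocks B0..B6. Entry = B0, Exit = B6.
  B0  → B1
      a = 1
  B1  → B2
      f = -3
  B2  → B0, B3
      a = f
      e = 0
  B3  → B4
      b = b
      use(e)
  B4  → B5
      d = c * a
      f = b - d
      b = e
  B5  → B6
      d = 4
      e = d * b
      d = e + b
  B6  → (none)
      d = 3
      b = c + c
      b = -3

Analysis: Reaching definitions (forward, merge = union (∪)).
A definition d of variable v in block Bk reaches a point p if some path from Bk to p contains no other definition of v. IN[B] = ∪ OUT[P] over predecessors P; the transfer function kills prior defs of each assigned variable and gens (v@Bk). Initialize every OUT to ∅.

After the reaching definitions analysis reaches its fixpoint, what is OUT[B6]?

Fixpoint table:
  B0: | IN={a@B2, e@B2, f@B1} | OUT={a@B0, e@B2, f@B1}
  B1: | IN={a@B0, e@B2, f@B1} | OUT={a@B0, e@B2, f@B1}
  B2: | IN={a@B0, e@B2, f@B1} | OUT={a@B2, e@B2, f@B1}
  B3: | IN={a@B2, e@B2, f@B1} | OUT={a@B2, b@B3, e@B2, f@B1}
  B4: | IN={a@B2, b@B3, e@B2, f@B1} | OUT={a@B2, b@B4, d@B4, e@B2, f@B4}
  B5: | IN={a@B2, b@B4, d@B4, e@B2, f@B4} | OUT={a@B2, b@B4, d@B5, e@B5, f@B4}
  B6: | IN={a@B2, b@B4, d@B5, e@B5, f@B4} | OUT={a@B2, b@B6, d@B6, e@B5, f@B4}

Merge at B6: IN[B6] = OUT[B5] = {a@B2, b@B4, d@B5, e@B5, f@B4}
Applying B6's transfer function to that IN value gives OUT[B6] (row B6 above).

Answer: {a@B2, b@B6, d@B6, e@B5, f@B4}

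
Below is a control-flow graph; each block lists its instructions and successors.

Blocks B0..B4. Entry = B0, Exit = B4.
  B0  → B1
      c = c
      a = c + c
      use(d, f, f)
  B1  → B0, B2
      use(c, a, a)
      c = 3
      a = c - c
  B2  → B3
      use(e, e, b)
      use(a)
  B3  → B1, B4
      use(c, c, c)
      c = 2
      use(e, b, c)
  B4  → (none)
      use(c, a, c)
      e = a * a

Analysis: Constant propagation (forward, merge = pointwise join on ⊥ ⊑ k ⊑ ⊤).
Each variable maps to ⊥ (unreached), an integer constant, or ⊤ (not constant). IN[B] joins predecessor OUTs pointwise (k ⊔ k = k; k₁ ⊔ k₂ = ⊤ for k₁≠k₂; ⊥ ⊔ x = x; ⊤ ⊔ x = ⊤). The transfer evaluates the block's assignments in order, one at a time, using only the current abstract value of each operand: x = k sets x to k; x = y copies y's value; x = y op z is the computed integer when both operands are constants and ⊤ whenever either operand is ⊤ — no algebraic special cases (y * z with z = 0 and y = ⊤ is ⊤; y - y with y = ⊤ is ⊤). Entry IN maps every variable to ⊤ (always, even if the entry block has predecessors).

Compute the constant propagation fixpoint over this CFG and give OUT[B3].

Fixpoint table:
  B0:  IN=(all ⊤)  OUT=(all ⊤)
  B1:  IN=(all ⊤)  OUT={a:0, c:3; rest ⊤}
  B2:  IN={a:0, c:3; rest ⊤}  OUT={a:0, c:3; rest ⊤}
  B3:  IN={a:0, c:3; rest ⊤}  OUT={a:0, c:2; rest ⊤}
  B4:  IN={a:0, c:2; rest ⊤}  OUT={a:0, c:2, e:0; rest ⊤}

Merge at B3: IN[B3] = OUT[B2] = {a: 0, b: ⊤, c: 3, d: ⊤, e: ⊤, f: ⊤}
Applying B3's transfer function to that IN value gives OUT[B3] (row B3 above).

Answer: {a: 0, b: ⊤, c: 2, d: ⊤, e: ⊤, f: ⊤}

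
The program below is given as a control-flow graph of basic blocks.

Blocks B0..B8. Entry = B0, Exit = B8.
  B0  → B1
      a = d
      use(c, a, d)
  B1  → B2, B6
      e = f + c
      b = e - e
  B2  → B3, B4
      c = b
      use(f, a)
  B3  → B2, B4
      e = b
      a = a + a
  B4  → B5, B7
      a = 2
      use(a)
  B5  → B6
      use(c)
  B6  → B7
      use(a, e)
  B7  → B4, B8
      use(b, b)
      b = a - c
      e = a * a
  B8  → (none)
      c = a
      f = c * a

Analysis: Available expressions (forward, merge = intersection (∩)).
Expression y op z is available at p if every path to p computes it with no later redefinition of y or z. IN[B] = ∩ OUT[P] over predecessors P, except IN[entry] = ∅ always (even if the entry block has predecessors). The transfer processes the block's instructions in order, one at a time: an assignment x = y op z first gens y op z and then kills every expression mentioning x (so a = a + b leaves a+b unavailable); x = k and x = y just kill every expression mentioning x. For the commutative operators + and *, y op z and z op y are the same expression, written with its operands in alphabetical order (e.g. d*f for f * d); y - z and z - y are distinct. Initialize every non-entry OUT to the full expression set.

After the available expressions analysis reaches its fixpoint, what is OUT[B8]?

Answer: {a*a, a*c}

Derivation:
Per-block solution:
  B0:   IN={}   OUT={}
  B1:   IN={}   OUT={c+f, e-e}
  B2:   IN={}   OUT={}
  B3:   IN={}   OUT={}
  B4:   IN={}   OUT={}
  B5:   IN={}   OUT={}
  B6:   IN={}   OUT={}
  B7:   IN={}   OUT={a*a, a-c}
  B8:   IN={a*a, a-c}   OUT={a*a, a*c}

Merge at B8: IN[B8] = OUT[B7] = {a*a, a-c}
Applying B8's transfer function to that IN value gives OUT[B8] (row B8 above).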